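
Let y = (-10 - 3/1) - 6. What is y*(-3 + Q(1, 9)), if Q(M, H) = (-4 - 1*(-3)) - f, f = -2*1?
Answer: 38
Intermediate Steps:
f = -2
Q(M, H) = 1 (Q(M, H) = (-4 - 1*(-3)) - 1*(-2) = (-4 + 3) + 2 = -1 + 2 = 1)
y = -19 (y = (-10 - 3*1) - 6 = (-10 - 3) - 6 = -13 - 6 = -19)
y*(-3 + Q(1, 9)) = -19*(-3 + 1) = -19*(-2) = 38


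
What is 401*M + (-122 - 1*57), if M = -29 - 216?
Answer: -98424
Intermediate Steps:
M = -245
401*M + (-122 - 1*57) = 401*(-245) + (-122 - 1*57) = -98245 + (-122 - 57) = -98245 - 179 = -98424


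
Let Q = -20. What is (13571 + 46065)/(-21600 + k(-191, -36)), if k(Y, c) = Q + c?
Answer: -14909/5414 ≈ -2.7538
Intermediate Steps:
k(Y, c) = -20 + c
(13571 + 46065)/(-21600 + k(-191, -36)) = (13571 + 46065)/(-21600 + (-20 - 36)) = 59636/(-21600 - 56) = 59636/(-21656) = 59636*(-1/21656) = -14909/5414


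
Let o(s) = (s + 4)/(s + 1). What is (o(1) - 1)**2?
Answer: 9/4 ≈ 2.2500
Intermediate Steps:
o(s) = (4 + s)/(1 + s)
(o(1) - 1)**2 = ((4 + 1)/(1 + 1) - 1)**2 = (5/2 - 1)**2 = (3/2)**2 = 9/4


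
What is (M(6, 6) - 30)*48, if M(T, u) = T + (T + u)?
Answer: -576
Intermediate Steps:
M(T, u) = u + 2*T
(M(6, 6) - 30)*48 = ((6 + 2*6) - 30)*48 = ((6 + 12) - 30)*48 = (18 - 30)*48 = -12*48 = -576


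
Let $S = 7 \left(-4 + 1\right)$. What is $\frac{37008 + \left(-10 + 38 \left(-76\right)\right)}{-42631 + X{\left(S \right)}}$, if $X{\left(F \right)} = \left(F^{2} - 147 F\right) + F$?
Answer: $- \frac{17055}{19562} \approx -0.87184$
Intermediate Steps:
$S = -21$ ($S = 7 \left(-3\right) = -21$)
$X{\left(F \right)} = F^{2} - 146 F$
$\frac{37008 + \left(-10 + 38 \left(-76\right)\right)}{-42631 + X{\left(S \right)}} = \frac{37008 + \left(-10 + 38 \left(-76\right)\right)}{-42631 - 21 \left(-146 - 21\right)} = \frac{37008 - 2898}{-42631 - -3507} = \frac{37008 - 2898}{-42631 + 3507} = \frac{34110}{-39124} = 34110 \left(- \frac{1}{39124}\right) = - \frac{17055}{19562}$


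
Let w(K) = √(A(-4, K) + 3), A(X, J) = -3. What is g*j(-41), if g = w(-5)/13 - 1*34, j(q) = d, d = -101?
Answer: 3434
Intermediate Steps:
j(q) = -101
w(K) = 0 (w(K) = √(-3 + 3) = √0 = 0)
g = -34 (g = 0/13 - 1*34 = 0*(1/13) - 34 = 0 - 34 = -34)
g*j(-41) = -34*(-101) = 3434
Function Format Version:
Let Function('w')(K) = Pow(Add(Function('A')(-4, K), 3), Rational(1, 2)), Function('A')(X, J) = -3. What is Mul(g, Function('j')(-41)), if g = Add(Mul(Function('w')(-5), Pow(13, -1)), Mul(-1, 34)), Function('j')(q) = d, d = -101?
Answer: 3434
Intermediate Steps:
Function('j')(q) = -101
Function('w')(K) = 0 (Function('w')(K) = Pow(Add(-3, 3), Rational(1, 2)) = Pow(0, Rational(1, 2)) = 0)
g = -34 (g = Add(Mul(0, Pow(13, -1)), Mul(-1, 34)) = Add(Mul(0, Rational(1, 13)), -34) = Add(0, -34) = -34)
Mul(g, Function('j')(-41)) = Mul(-34, -101) = 3434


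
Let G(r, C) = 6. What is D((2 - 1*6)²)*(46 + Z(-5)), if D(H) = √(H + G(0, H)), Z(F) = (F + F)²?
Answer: 146*√22 ≈ 684.80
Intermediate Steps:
Z(F) = 4*F² (Z(F) = (2*F)² = 4*F²)
D(H) = √(6 + H) (D(H) = √(H + 6) = √(6 + H))
D((2 - 1*6)²)*(46 + Z(-5)) = √(6 + (2 - 1*6)²)*(46 + 4*(-5)²) = √(6 + (2 - 6)²)*(46 + 4*25) = √(6 + (-4)²)*(46 + 100) = √(6 + 16)*146 = √22*146 = 146*√22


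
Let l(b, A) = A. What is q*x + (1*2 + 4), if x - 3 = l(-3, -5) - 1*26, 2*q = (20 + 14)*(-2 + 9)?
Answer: -3326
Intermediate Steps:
q = 119 (q = ((20 + 14)*(-2 + 9))/2 = (34*7)/2 = (1/2)*238 = 119)
x = -28 (x = 3 + (-5 - 1*26) = 3 + (-5 - 26) = 3 - 31 = -28)
q*x + (1*2 + 4) = 119*(-28) + (1*2 + 4) = -3332 + (2 + 4) = -3332 + 6 = -3326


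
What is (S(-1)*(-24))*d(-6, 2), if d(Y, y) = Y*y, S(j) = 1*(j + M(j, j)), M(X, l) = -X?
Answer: 0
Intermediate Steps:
S(j) = 0 (S(j) = 1*(j - j) = 1*0 = 0)
(S(-1)*(-24))*d(-6, 2) = (0*(-24))*(-6*2) = 0*(-12) = 0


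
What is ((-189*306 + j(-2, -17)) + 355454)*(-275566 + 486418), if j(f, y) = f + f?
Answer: 62752928832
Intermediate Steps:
j(f, y) = 2*f
((-189*306 + j(-2, -17)) + 355454)*(-275566 + 486418) = ((-189*306 + 2*(-2)) + 355454)*(-275566 + 486418) = ((-57834 - 4) + 355454)*210852 = (-57838 + 355454)*210852 = 297616*210852 = 62752928832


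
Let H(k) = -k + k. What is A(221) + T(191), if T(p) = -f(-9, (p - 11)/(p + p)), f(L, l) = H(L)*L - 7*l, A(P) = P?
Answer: 42841/191 ≈ 224.30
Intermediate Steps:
H(k) = 0
f(L, l) = -7*l (f(L, l) = 0*L - 7*l = 0 - 7*l = -7*l)
T(p) = 7*(-11 + p)/(2*p) (T(p) = -(-7)*(p - 11)/(p + p) = -(-7)*(-11 + p)/((2*p)) = -(-7)*(-11 + p)*(1/(2*p)) = -(-7)*(-11 + p)/(2*p) = 7*(-11 + p)/(2*p))
A(221) + T(191) = 221 + (7/2)*(-11 + 191)/191 = 221 + (7/2)*(1/191)*180 = 221 + 630/191 = 42841/191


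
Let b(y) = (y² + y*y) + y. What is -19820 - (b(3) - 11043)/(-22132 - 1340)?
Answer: -77537677/3912 ≈ -19820.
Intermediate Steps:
b(y) = y + 2*y² (b(y) = (y² + y²) + y = 2*y² + y = y + 2*y²)
-19820 - (b(3) - 11043)/(-22132 - 1340) = -19820 - (3*(1 + 2*3) - 11043)/(-22132 - 1340) = -19820 - (3*(1 + 6) - 11043)/(-23472) = -19820 - (3*7 - 11043)*(-1)/23472 = -19820 - (21 - 11043)*(-1)/23472 = -19820 - (-11022)*(-1)/23472 = -19820 - 1*1837/3912 = -19820 - 1837/3912 = -77537677/3912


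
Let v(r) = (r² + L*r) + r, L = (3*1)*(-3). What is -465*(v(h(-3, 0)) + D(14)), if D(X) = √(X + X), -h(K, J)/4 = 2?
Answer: -59520 - 930*√7 ≈ -61981.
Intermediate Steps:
h(K, J) = -8 (h(K, J) = -4*2 = -8)
D(X) = √2*√X (D(X) = √(2*X) = √2*√X)
L = -9 (L = 3*(-3) = -9)
v(r) = r² - 8*r (v(r) = (r² - 9*r) + r = r² - 8*r)
-465*(v(h(-3, 0)) + D(14)) = -465*(-8*(-8 - 8) + √2*√14) = -465*(-8*(-16) + 2*√7) = -465*(128 + 2*√7) = -59520 - 930*√7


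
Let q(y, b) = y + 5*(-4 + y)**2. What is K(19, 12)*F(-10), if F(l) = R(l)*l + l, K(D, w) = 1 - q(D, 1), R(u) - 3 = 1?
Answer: 57150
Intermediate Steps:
R(u) = 4 (R(u) = 3 + 1 = 4)
K(D, w) = 1 - D - 5*(-4 + D)**2 (K(D, w) = 1 - (D + 5*(-4 + D)**2) = 1 + (-D - 5*(-4 + D)**2) = 1 - D - 5*(-4 + D)**2)
F(l) = 5*l (F(l) = 4*l + l = 5*l)
K(19, 12)*F(-10) = (1 - 1*19 - 5*(-4 + 19)**2)*(5*(-10)) = (1 - 19 - 5*15**2)*(-50) = (1 - 19 - 5*225)*(-50) = (1 - 19 - 1125)*(-50) = -1143*(-50) = 57150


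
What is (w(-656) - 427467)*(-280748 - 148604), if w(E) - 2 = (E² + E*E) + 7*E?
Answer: -184026707480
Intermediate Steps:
w(E) = 2 + 2*E² + 7*E (w(E) = 2 + ((E² + E*E) + 7*E) = 2 + ((E² + E²) + 7*E) = 2 + (2*E² + 7*E) = 2 + 2*E² + 7*E)
(w(-656) - 427467)*(-280748 - 148604) = ((2 + 2*(-656)² + 7*(-656)) - 427467)*(-280748 - 148604) = ((2 + 2*430336 - 4592) - 427467)*(-429352) = ((2 + 860672 - 4592) - 427467)*(-429352) = (856082 - 427467)*(-429352) = 428615*(-429352) = -184026707480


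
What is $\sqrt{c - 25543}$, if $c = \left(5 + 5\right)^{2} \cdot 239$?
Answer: $i \sqrt{1643} \approx 40.534 i$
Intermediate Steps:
$c = 23900$ ($c = 10^{2} \cdot 239 = 100 \cdot 239 = 23900$)
$\sqrt{c - 25543} = \sqrt{23900 - 25543} = \sqrt{-1643} = i \sqrt{1643}$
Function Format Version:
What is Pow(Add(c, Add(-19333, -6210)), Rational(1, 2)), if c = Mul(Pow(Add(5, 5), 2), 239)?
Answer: Mul(I, Pow(1643, Rational(1, 2))) ≈ Mul(40.534, I)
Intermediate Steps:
c = 23900 (c = Mul(Pow(10, 2), 239) = Mul(100, 239) = 23900)
Pow(Add(c, Add(-19333, -6210)), Rational(1, 2)) = Pow(Add(23900, Add(-19333, -6210)), Rational(1, 2)) = Pow(Add(23900, -25543), Rational(1, 2)) = Pow(-1643, Rational(1, 2)) = Mul(I, Pow(1643, Rational(1, 2)))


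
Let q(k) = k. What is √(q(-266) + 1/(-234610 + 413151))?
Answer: I*√8479252210605/178541 ≈ 16.31*I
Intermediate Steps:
√(q(-266) + 1/(-234610 + 413151)) = √(-266 + 1/(-234610 + 413151)) = √(-266 + 1/178541) = √(-47491905/178541) = I*√8479252210605/178541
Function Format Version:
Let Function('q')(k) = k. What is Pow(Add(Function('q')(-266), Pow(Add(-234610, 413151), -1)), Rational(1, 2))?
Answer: Mul(Rational(1, 178541), I, Pow(8479252210605, Rational(1, 2))) ≈ Mul(16.310, I)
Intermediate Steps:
Pow(Add(Function('q')(-266), Pow(Add(-234610, 413151), -1)), Rational(1, 2)) = Pow(Add(-266, Pow(Add(-234610, 413151), -1)), Rational(1, 2)) = Pow(Add(-266, Pow(178541, -1)), Rational(1, 2)) = Pow(Add(-266, Rational(1, 178541)), Rational(1, 2)) = Pow(Rational(-47491905, 178541), Rational(1, 2)) = Mul(Rational(1, 178541), I, Pow(8479252210605, Rational(1, 2)))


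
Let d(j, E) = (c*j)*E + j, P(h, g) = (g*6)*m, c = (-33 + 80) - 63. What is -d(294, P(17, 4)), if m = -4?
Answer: -451878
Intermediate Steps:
c = -16 (c = 47 - 63 = -16)
P(h, g) = -24*g (P(h, g) = (g*6)*(-4) = (6*g)*(-4) = -24*g)
d(j, E) = j - 16*E*j (d(j, E) = (-16*j)*E + j = -16*E*j + j = j - 16*E*j)
-d(294, P(17, 4)) = -294*(1 - (-384)*4) = -294*(1 - 16*(-96)) = -294*(1 + 1536) = -294*1537 = -1*451878 = -451878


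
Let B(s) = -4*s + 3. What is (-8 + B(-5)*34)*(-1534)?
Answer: -1187316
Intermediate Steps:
B(s) = 3 - 4*s
(-8 + B(-5)*34)*(-1534) = (-8 + (3 - 4*(-5))*34)*(-1534) = (-8 + (3 + 20)*34)*(-1534) = (-8 + 23*34)*(-1534) = (-8 + 782)*(-1534) = 774*(-1534) = -1187316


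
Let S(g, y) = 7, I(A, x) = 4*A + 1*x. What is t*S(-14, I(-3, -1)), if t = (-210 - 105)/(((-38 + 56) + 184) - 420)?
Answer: 2205/218 ≈ 10.115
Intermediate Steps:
I(A, x) = x + 4*A (I(A, x) = 4*A + x = x + 4*A)
t = 315/218 (t = -315/((18 + 184) - 420) = -315/(202 - 420) = -315/(-218) = -315*(-1/218) = 315/218 ≈ 1.4450)
t*S(-14, I(-3, -1)) = (315/218)*7 = 2205/218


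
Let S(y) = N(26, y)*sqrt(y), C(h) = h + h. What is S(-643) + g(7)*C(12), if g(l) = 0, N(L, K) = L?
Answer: 26*I*sqrt(643) ≈ 659.29*I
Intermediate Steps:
C(h) = 2*h
S(y) = 26*sqrt(y)
S(-643) + g(7)*C(12) = 26*sqrt(-643) + 0*(2*12) = 26*(I*sqrt(643)) + 0*24 = 26*I*sqrt(643) + 0 = 26*I*sqrt(643)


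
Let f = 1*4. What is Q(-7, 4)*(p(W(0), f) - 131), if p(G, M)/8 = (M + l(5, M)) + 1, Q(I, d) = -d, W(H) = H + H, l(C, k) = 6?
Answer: 172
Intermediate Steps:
W(H) = 2*H
f = 4
p(G, M) = 56 + 8*M (p(G, M) = 8*((M + 6) + 1) = 8*((6 + M) + 1) = 8*(7 + M) = 56 + 8*M)
Q(-7, 4)*(p(W(0), f) - 131) = (-1*4)*((56 + 8*4) - 131) = -4*((56 + 32) - 131) = -4*(88 - 131) = -4*(-43) = 172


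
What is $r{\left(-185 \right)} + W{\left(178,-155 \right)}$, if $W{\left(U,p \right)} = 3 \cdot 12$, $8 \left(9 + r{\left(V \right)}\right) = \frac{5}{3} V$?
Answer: $- \frac{277}{24} \approx -11.542$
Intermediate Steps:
$r{\left(V \right)} = -9 + \frac{5 V}{24}$ ($r{\left(V \right)} = -9 + \frac{\frac{5}{3} V}{8} = -9 + \frac{5 V}{24}$)
$W{\left(U,p \right)} = 36$
$r{\left(-185 \right)} + W{\left(178,-155 \right)} = \left(-9 + \frac{5}{24} \left(-185\right)\right) + 36 = \left(-9 - \frac{925}{24}\right) + 36 = - \frac{1141}{24} + 36 = - \frac{277}{24}$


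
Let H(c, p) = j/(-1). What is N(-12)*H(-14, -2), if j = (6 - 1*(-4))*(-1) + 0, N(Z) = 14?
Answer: 140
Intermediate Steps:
j = -10 (j = (6 + 4)*(-1) + 0 = 10*(-1) + 0 = -10 + 0 = -10)
H(c, p) = 10 (H(c, p) = -10/(-1) = -10*(-1) = 10)
N(-12)*H(-14, -2) = 14*10 = 140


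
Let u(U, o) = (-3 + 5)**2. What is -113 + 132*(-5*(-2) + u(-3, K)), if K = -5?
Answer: 1735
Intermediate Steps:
u(U, o) = 4 (u(U, o) = 2**2 = 4)
-113 + 132*(-5*(-2) + u(-3, K)) = -113 + 132*(-5*(-2) + 4) = -113 + 132*(10 + 4) = -113 + 132*14 = -113 + 1848 = 1735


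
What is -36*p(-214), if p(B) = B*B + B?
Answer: -1640952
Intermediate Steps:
p(B) = B + B² (p(B) = B² + B = B + B²)
-36*p(-214) = -(-7704)*(1 - 214) = -(-7704)*(-213) = -36*45582 = -1640952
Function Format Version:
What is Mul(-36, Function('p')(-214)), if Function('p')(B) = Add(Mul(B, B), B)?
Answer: -1640952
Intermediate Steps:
Function('p')(B) = Add(B, Pow(B, 2)) (Function('p')(B) = Add(Pow(B, 2), B) = Add(B, Pow(B, 2)))
Mul(-36, Function('p')(-214)) = Mul(-36, Mul(-214, Add(1, -214))) = Mul(-36, Mul(-214, -213)) = Mul(-36, 45582) = -1640952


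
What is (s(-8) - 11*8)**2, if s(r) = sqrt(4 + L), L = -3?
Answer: 7569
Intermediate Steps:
s(r) = 1 (s(r) = sqrt(4 - 3) = sqrt(1) = 1)
(s(-8) - 11*8)**2 = (1 - 11*8)**2 = (1 - 88)**2 = (-87)**2 = 7569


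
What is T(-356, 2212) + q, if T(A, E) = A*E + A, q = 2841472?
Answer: 2053644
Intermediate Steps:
T(A, E) = A + A*E
T(-356, 2212) + q = -356*(1 + 2212) + 2841472 = -356*2213 + 2841472 = -787828 + 2841472 = 2053644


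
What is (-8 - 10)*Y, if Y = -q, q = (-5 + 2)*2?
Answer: -108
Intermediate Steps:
q = -6 (q = -3*2 = -6)
Y = 6 (Y = -1*(-6) = 6)
(-8 - 10)*Y = (-8 - 10)*6 = -18*6 = -108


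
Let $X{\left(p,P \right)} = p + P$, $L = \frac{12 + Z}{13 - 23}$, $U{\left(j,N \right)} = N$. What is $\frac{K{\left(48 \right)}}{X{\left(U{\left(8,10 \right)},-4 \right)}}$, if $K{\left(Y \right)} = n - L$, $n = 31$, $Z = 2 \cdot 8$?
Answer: $\frac{169}{30} \approx 5.6333$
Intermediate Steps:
$Z = 16$
$L = - \frac{14}{5}$ ($L = \frac{12 + 16}{13 - 23} = \frac{28}{-10} = 28 \left(- \frac{1}{10}\right) = - \frac{14}{5} \approx -2.8$)
$X{\left(p,P \right)} = P + p$
$K{\left(Y \right)} = \frac{169}{5}$ ($K{\left(Y \right)} = 31 - - \frac{14}{5} = 31 + \frac{14}{5} = \frac{169}{5}$)
$\frac{K{\left(48 \right)}}{X{\left(U{\left(8,10 \right)},-4 \right)}} = \frac{169}{5 \left(-4 + 10\right)} = \frac{169}{5 \cdot 6} = \frac{169}{5} \cdot \frac{1}{6} = \frac{169}{30}$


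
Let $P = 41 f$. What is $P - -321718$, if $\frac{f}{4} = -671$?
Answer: $211674$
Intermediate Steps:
$f = -2684$ ($f = 4 \left(-671\right) = -2684$)
$P = -110044$ ($P = 41 \left(-2684\right) = -110044$)
$P - -321718 = -110044 - -321718 = -110044 + 321718 = 211674$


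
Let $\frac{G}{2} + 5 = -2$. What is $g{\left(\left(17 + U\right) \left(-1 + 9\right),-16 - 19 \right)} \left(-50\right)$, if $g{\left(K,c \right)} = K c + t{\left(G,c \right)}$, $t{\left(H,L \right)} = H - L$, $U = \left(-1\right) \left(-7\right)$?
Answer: $334950$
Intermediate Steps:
$G = -14$ ($G = -10 + 2 \left(-2\right) = -10 - 4 = -14$)
$U = 7$
$g{\left(K,c \right)} = -14 - c + K c$ ($g{\left(K,c \right)} = K c - \left(14 + c\right) = -14 - c + K c$)
$g{\left(\left(17 + U\right) \left(-1 + 9\right),-16 - 19 \right)} \left(-50\right) = \left(-14 - \left(-16 - 19\right) + \left(17 + 7\right) \left(-1 + 9\right) \left(-16 - 19\right)\right) \left(-50\right) = \left(-14 - \left(-16 - 19\right) + 24 \cdot 8 \left(-16 - 19\right)\right) \left(-50\right) = \left(-14 - -35 + 192 \left(-35\right)\right) \left(-50\right) = \left(-14 + 35 - 6720\right) \left(-50\right) = \left(-6699\right) \left(-50\right) = 334950$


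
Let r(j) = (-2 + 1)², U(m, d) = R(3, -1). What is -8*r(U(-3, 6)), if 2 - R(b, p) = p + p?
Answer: -8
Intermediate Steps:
R(b, p) = 2 - 2*p (R(b, p) = 2 - (p + p) = 2 - 2*p)
U(m, d) = 4 (U(m, d) = 2 - 2*(-1) = 2 + 2 = 4)
r(j) = 1 (r(j) = (-1)² = 1)
-8*r(U(-3, 6)) = -8*1 = -8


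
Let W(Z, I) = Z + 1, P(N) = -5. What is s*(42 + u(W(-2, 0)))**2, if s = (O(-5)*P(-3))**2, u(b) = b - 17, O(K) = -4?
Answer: 230400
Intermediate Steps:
W(Z, I) = 1 + Z
u(b) = -17 + b
s = 400 (s = (-4*(-5))**2 = 20**2 = 400)
s*(42 + u(W(-2, 0)))**2 = 400*(42 + (-17 + (1 - 2)))**2 = 400*(42 + (-17 - 1))**2 = 400*(42 - 18)**2 = 400*24**2 = 400*576 = 230400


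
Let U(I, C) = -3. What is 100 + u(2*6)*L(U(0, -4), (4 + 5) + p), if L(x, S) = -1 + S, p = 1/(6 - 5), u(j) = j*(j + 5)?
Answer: 1936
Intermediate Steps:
u(j) = j*(5 + j)
p = 1 (p = 1/1 = 1)
100 + u(2*6)*L(U(0, -4), (4 + 5) + p) = 100 + ((2*6)*(5 + 2*6))*(-1 + ((4 + 5) + 1)) = 100 + (12*(5 + 12))*(-1 + (9 + 1)) = 100 + (12*17)*(-1 + 10) = 100 + 204*9 = 100 + 1836 = 1936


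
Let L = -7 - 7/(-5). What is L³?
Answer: -21952/125 ≈ -175.62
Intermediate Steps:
L = -28/5 (L = -7 - 7*(-⅕) = -7 + 7/5 = -28/5 ≈ -5.6000)
L³ = (-28/5)³ = -21952/125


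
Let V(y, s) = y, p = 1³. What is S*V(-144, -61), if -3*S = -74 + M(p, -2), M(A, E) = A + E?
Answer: -3600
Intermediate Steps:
p = 1
S = 25 (S = -(-74 + (1 - 2))/3 = -(-74 - 1)/3 = -⅓*(-75) = 25)
S*V(-144, -61) = 25*(-144) = -3600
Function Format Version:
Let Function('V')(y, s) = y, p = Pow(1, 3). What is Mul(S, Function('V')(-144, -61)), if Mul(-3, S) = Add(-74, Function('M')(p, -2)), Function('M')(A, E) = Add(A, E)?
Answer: -3600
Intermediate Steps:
p = 1
S = 25 (S = Mul(Rational(-1, 3), Add(-74, Add(1, -2))) = Mul(Rational(-1, 3), Add(-74, -1)) = Mul(Rational(-1, 3), -75) = 25)
Mul(S, Function('V')(-144, -61)) = Mul(25, -144) = -3600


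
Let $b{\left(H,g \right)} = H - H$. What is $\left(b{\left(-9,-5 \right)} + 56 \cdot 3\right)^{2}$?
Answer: $28224$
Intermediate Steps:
$b{\left(H,g \right)} = 0$
$\left(b{\left(-9,-5 \right)} + 56 \cdot 3\right)^{2} = \left(0 + 56 \cdot 3\right)^{2} = \left(0 + 168\right)^{2} = 168^{2} = 28224$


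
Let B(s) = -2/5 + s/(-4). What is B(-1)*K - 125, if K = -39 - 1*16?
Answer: -467/4 ≈ -116.75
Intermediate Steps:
B(s) = -2/5 - s/4 (B(s) = -2*1/5 + s*(-1/4) = -2/5 - s/4)
K = -55 (K = -39 - 16 = -55)
B(-1)*K - 125 = (-2/5 - 1/4*(-1))*(-55) - 125 = (-2/5 + 1/4)*(-55) - 125 = -3/20*(-55) - 125 = 33/4 - 125 = -467/4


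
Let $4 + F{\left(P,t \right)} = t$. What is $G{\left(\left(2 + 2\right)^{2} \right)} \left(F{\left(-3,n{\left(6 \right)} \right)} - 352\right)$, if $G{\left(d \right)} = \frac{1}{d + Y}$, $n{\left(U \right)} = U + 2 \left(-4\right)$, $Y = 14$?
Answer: $- \frac{179}{15} \approx -11.933$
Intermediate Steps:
$n{\left(U \right)} = -8 + U$ ($n{\left(U \right)} = U - 8 = -8 + U$)
$F{\left(P,t \right)} = -4 + t$
$G{\left(d \right)} = \frac{1}{14 + d}$ ($G{\left(d \right)} = \frac{1}{d + 14} = \frac{1}{14 + d}$)
$G{\left(\left(2 + 2\right)^{2} \right)} \left(F{\left(-3,n{\left(6 \right)} \right)} - 352\right) = \frac{\left(-4 + \left(-8 + 6\right)\right) - 352}{14 + \left(2 + 2\right)^{2}} = \frac{\left(-4 - 2\right) - 352}{14 + 4^{2}} = \frac{-6 - 352}{14 + 16} = \frac{1}{30} \left(-358\right) = - \frac{179}{15}$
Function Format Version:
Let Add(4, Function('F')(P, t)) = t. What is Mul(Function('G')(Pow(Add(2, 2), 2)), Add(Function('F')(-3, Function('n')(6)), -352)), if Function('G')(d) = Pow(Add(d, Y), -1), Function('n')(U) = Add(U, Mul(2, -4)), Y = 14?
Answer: Rational(-179, 15) ≈ -11.933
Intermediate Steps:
Function('n')(U) = Add(-8, U) (Function('n')(U) = Add(U, -8) = Add(-8, U))
Function('F')(P, t) = Add(-4, t)
Function('G')(d) = Pow(Add(14, d), -1) (Function('G')(d) = Pow(Add(d, 14), -1) = Pow(Add(14, d), -1))
Mul(Function('G')(Pow(Add(2, 2), 2)), Add(Function('F')(-3, Function('n')(6)), -352)) = Mul(Pow(Add(14, Pow(Add(2, 2), 2)), -1), Add(Add(-4, Add(-8, 6)), -352)) = Mul(Pow(Add(14, Pow(4, 2)), -1), Add(Add(-4, -2), -352)) = Mul(Pow(Add(14, 16), -1), Add(-6, -352)) = Mul(Pow(30, -1), -358) = Mul(Rational(1, 30), -358) = Rational(-179, 15)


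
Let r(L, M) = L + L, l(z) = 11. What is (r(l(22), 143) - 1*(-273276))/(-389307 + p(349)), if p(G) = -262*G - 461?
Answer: -136649/240603 ≈ -0.56794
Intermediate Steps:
p(G) = -461 - 262*G
r(L, M) = 2*L
(r(l(22), 143) - 1*(-273276))/(-389307 + p(349)) = (2*11 - 1*(-273276))/(-389307 + (-461 - 262*349)) = (22 + 273276)/(-389307 + (-461 - 91438)) = 273298/(-389307 - 91899) = 273298/(-481206) = 273298*(-1/481206) = -136649/240603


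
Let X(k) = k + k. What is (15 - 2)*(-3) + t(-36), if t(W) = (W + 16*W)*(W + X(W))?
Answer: 66057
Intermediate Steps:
X(k) = 2*k
t(W) = 51*W² (t(W) = (W + 16*W)*(W + 2*W) = (17*W)*(3*W) = 51*W²)
(15 - 2)*(-3) + t(-36) = (15 - 2)*(-3) + 51*(-36)² = 13*(-3) + 51*1296 = -39 + 66096 = 66057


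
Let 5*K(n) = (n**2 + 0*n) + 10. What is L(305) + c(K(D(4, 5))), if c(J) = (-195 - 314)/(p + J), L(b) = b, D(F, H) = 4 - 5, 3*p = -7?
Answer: 8245/2 ≈ 4122.5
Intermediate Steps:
p = -7/3 (p = (1/3)*(-7) = -7/3 ≈ -2.3333)
D(F, H) = -1
K(n) = 2 + n**2/5 (K(n) = ((n**2 + 0*n) + 10)/5 = ((n**2 + 0) + 10)/5 = (n**2 + 10)/5 = (10 + n**2)/5 = 2 + n**2/5)
c(J) = -509/(-7/3 + J) (c(J) = (-195 - 314)/(-7/3 + J) = -509/(-7/3 + J))
L(305) + c(K(D(4, 5))) = 305 - 1527/(-7 + 3*(2 + (1/5)*(-1)**2)) = 305 - 1527/(-7 + 3*(2 + (1/5)*1)) = 305 - 1527/(-7 + 3*(2 + 1/5)) = 305 - 1527/(-7 + 3*(11/5)) = 305 - 1527/(-7 + 33/5) = 305 - 1527/(-2/5) = 305 - 1527*(-5/2) = 305 + 7635/2 = 8245/2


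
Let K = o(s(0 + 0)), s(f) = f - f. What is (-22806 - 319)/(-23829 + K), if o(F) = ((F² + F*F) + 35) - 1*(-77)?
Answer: 625/641 ≈ 0.97504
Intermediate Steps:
s(f) = 0
o(F) = 112 + 2*F² (o(F) = ((F² + F²) + 35) + 77 = (2*F² + 35) + 77 = (35 + 2*F²) + 77 = 112 + 2*F²)
K = 112 (K = 112 + 2*0² = 112 + 2*0 = 112 + 0 = 112)
(-22806 - 319)/(-23829 + K) = (-22806 - 319)/(-23829 + 112) = -23125/(-23717) = -23125*(-1/23717) = 625/641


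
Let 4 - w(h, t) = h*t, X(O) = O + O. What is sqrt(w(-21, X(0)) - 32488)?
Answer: 2*I*sqrt(8121) ≈ 180.23*I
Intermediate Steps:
X(O) = 2*O
w(h, t) = 4 - h*t
sqrt(w(-21, X(0)) - 32488) = sqrt((4 - 1*(-21)*2*0) - 32488) = sqrt((4 - 1*(-21)*0) - 32488) = sqrt((4 + 0) - 32488) = sqrt(4 - 32488) = sqrt(-32484) = 2*I*sqrt(8121)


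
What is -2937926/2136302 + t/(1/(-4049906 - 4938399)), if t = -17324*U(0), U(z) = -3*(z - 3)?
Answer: 1496928775125290417/1068151 ≈ 1.4014e+12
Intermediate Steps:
U(z) = 9 - 3*z (U(z) = -3*(-3 + z) = 9 - 3*z)
t = -155916 (t = -17324*(9 - 3*0) = -17324*(9 + 0) = -17324*9 = -155916)
-2937926/2136302 + t/(1/(-4049906 - 4938399)) = -2937926/2136302 - 155916/(1/(-4049906 - 4938399)) = -2937926*1/2136302 - 155916/(1/(-8988305)) = -1468963/1068151 - 155916/(-1/8988305) = -1468963/1068151 - 155916*(-8988305) = -1468963/1068151 + 1401420562380 = 1496928775125290417/1068151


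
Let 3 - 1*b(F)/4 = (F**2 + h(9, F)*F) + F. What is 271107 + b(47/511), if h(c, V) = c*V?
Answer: 70794679971/261121 ≈ 2.7112e+5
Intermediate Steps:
h(c, V) = V*c
b(F) = 12 - 40*F**2 - 4*F (b(F) = 12 - 4*((F**2 + (F*9)*F) + F) = 12 - 4*((F**2 + (9*F)*F) + F) = 12 - 4*((F**2 + 9*F**2) + F) = 12 - 4*(10*F**2 + F) = 12 - 4*(F + 10*F**2) = 12 + (-40*F**2 - 4*F) = 12 - 40*F**2 - 4*F)
271107 + b(47/511) = 271107 + (12 - 40*(47/511)**2 - 188/511) = 271107 + (12 - 40*(47*(1/511))**2 - 188/511) = 271107 + (12 - 40*(47/511)**2 - 4*47/511) = 271107 + (12 - 40*2209/261121 - 188/511) = 271107 + (12 - 88360/261121 - 188/511) = 271107 + 2949024/261121 = 70794679971/261121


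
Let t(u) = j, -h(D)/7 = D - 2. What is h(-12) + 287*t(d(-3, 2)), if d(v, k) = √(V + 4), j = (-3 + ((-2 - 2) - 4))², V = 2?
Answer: 34825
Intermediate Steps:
h(D) = 14 - 7*D (h(D) = -7*(D - 2) = -7*(-2 + D) = 14 - 7*D)
j = 121 (j = (-3 + (-4 - 4))² = (-3 - 8)² = (-11)² = 121)
d(v, k) = √6 (d(v, k) = √(2 + 4) = √6)
t(u) = 121
h(-12) + 287*t(d(-3, 2)) = (14 - 7*(-12)) + 287*121 = (14 + 84) + 34727 = 98 + 34727 = 34825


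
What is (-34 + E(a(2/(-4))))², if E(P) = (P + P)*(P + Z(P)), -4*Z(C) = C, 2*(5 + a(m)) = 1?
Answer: 841/64 ≈ 13.141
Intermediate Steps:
a(m) = -9/2 (a(m) = -5 + (½)*1 = -5 + ½ = -9/2)
Z(C) = -C/4
E(P) = 3*P²/2 (E(P) = (P + P)*(P - P/4) = (2*P)*(3*P/4) = 3*P²/2)
(-34 + E(a(2/(-4))))² = (-34 + 3*(-9/2)²/2)² = (-34 + (3/2)*(81/4))² = (-34 + 243/8)² = (-29/8)² = 841/64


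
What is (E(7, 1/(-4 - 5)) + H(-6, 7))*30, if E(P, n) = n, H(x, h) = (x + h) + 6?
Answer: 620/3 ≈ 206.67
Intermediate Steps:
H(x, h) = 6 + h + x (H(x, h) = (h + x) + 6 = 6 + h + x)
(E(7, 1/(-4 - 5)) + H(-6, 7))*30 = (1/(-4 - 5) + (6 + 7 - 6))*30 = (1/(-9) + 7)*30 = (-1/9 + 7)*30 = (62/9)*30 = 620/3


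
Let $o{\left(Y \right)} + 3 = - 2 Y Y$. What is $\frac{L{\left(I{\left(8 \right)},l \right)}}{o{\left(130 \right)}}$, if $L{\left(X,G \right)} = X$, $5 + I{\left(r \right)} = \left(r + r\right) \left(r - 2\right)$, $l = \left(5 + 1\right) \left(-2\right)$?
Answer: $- \frac{13}{4829} \approx -0.0026921$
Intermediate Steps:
$o{\left(Y \right)} = -3 - 2 Y^{2}$ ($o{\left(Y \right)} = -3 + - 2 Y Y = -3 - 2 Y^{2}$)
$l = -12$ ($l = 6 \left(-2\right) = -12$)
$I{\left(r \right)} = -5 + 2 r \left(-2 + r\right)$ ($I{\left(r \right)} = -5 + \left(r + r\right) \left(r - 2\right) = -5 + 2 r \left(-2 + r\right)$)
$\frac{L{\left(I{\left(8 \right)},l \right)}}{o{\left(130 \right)}} = \frac{-5 - 32 + 2 \cdot 8^{2}}{-3 - 2 \cdot 130^{2}} = \frac{-5 - 32 + 2 \cdot 64}{-3 - 33800} = \frac{-5 - 32 + 128}{-3 - 33800} = \frac{91}{-33803} = 91 \left(- \frac{1}{33803}\right) = - \frac{13}{4829}$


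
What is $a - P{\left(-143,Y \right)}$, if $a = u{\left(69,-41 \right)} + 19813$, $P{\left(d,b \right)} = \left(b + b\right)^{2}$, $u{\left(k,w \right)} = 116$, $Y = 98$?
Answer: $-18487$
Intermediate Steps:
$P{\left(d,b \right)} = 4 b^{2}$ ($P{\left(d,b \right)} = \left(2 b\right)^{2} = 4 b^{2}$)
$a = 19929$ ($a = 116 + 19813 = 19929$)
$a - P{\left(-143,Y \right)} = 19929 - 4 \cdot 98^{2} = 19929 - 4 \cdot 9604 = 19929 - 38416 = -18487$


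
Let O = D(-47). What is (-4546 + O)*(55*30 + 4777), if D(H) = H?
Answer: -29519211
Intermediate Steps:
O = -47
(-4546 + O)*(55*30 + 4777) = (-4546 - 47)*(55*30 + 4777) = -4593*(1650 + 4777) = -4593*6427 = -29519211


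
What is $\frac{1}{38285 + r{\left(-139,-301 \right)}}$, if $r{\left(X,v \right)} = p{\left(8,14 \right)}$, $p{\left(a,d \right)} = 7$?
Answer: $\frac{1}{38292} \approx 2.6115 \cdot 10^{-5}$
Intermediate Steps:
$r{\left(X,v \right)} = 7$
$\frac{1}{38285 + r{\left(-139,-301 \right)}} = \frac{1}{38285 + 7} = \frac{1}{38292}$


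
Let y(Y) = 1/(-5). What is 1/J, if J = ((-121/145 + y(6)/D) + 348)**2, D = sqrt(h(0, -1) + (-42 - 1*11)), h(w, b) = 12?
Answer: -862025/(29 - 50339*I*sqrt(41))**2 ≈ 8.2971e-6 - 1.493e-9*I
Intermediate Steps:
y(Y) = -1/5
D = I*sqrt(41) (D = sqrt(12 + (-42 - 1*11)) = sqrt(12 + (-42 - 11)) = sqrt(12 - 53) = sqrt(-41) = I*sqrt(41) ≈ 6.4031*I)
J = (50339/145 + I*sqrt(41)/205)**2 (J = ((-121/145 - (-I*sqrt(41)/41)/5) + 348)**2 = ((-121*1/145 - (-1)*I*sqrt(41)/205) + 348)**2 = ((-121/145 + I*sqrt(41)/205) + 348)**2 = (50339/145 + I*sqrt(41)/205)**2 ≈ 1.2052e+5 + 21.7*I)
1/J = 1/(20778922184/172405 + 100678*I*sqrt(41)/29725)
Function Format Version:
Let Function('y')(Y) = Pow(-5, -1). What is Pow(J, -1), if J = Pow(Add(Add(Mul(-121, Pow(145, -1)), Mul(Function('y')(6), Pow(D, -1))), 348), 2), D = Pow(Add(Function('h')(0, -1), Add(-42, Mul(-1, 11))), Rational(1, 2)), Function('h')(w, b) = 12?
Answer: Mul(-862025, Pow(Add(29, Mul(-50339, I, Pow(41, Rational(1, 2)))), -2)) ≈ Add(8.2971e-6, Mul(-1.4930e-9, I))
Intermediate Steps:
Function('y')(Y) = Rational(-1, 5)
D = Mul(I, Pow(41, Rational(1, 2))) (D = Pow(Add(12, Add(-42, Mul(-1, 11))), Rational(1, 2)) = Pow(Add(12, Add(-42, -11)), Rational(1, 2)) = Pow(Add(12, -53), Rational(1, 2)) = Pow(-41, Rational(1, 2)) = Mul(I, Pow(41, Rational(1, 2))) ≈ Mul(6.4031, I))
J = Pow(Add(Rational(50339, 145), Mul(Rational(1, 205), I, Pow(41, Rational(1, 2)))), 2) (J = Pow(Add(Add(Mul(-121, Pow(145, -1)), Mul(Rational(-1, 5), Pow(Mul(I, Pow(41, Rational(1, 2))), -1))), 348), 2) = Pow(Add(Add(Mul(-121, Rational(1, 145)), Mul(Rational(-1, 5), Mul(Rational(-1, 41), I, Pow(41, Rational(1, 2))))), 348), 2) = Pow(Add(Add(Rational(-121, 145), Mul(Rational(1, 205), I, Pow(41, Rational(1, 2)))), 348), 2) = Pow(Add(Rational(50339, 145), Mul(Rational(1, 205), I, Pow(41, Rational(1, 2)))), 2) ≈ Add(1.2052e+5, Mul(21.7, I)))
Pow(J, -1) = Pow(Add(Rational(20778922184, 172405), Mul(Rational(100678, 29725), I, Pow(41, Rational(1, 2)))), -1)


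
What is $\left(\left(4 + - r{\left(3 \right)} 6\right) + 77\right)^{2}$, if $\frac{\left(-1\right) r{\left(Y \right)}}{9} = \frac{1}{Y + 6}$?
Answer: $7569$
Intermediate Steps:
$r{\left(Y \right)} = - \frac{9}{6 + Y}$ ($r{\left(Y \right)} = - \frac{9}{Y + 6} = - \frac{9}{6 + Y}$)
$\left(\left(4 + - r{\left(3 \right)} 6\right) + 77\right)^{2} = \left(\left(4 + - \frac{-9}{6 + 3} \cdot 6\right) + 77\right)^{2} = \left(\left(4 + - \frac{-9}{9} \cdot 6\right) + 77\right)^{2} = \left(\left(4 + \left(-1\right) \left(-1\right) 6\right) + 77\right)^{2} = \left(\left(4 + 1 \cdot 6\right) + 77\right)^{2} = \left(\left(4 + 6\right) + 77\right)^{2} = \left(10 + 77\right)^{2} = 87^{2} = 7569$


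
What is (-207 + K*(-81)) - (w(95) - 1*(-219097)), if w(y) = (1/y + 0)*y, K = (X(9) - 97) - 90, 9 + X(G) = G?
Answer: -204158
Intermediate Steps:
X(G) = -9 + G
K = -187 (K = ((-9 + 9) - 97) - 90 = (0 - 97) - 90 = -97 - 90 = -187)
w(y) = 1 (w(y) = y/y = 1)
(-207 + K*(-81)) - (w(95) - 1*(-219097)) = (-207 - 187*(-81)) - (1 - 1*(-219097)) = (-207 + 15147) - (1 + 219097) = 14940 - 1*219098 = 14940 - 219098 = -204158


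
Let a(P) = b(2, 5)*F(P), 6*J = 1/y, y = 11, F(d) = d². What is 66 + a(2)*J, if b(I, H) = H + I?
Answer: 2192/33 ≈ 66.424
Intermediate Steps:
J = 1/66 (J = (⅙)/11 = (⅙)*(1/11) = 1/66 ≈ 0.015152)
a(P) = 7*P² (a(P) = (5 + 2)*P² = 7*P²)
66 + a(2)*J = 66 + (7*2²)*(1/66) = 66 + (7*4)*(1/66) = 66 + 28*(1/66) = 66 + 14/33 = 2192/33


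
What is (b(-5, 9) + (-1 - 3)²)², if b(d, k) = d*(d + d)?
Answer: 4356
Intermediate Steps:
b(d, k) = 2*d² (b(d, k) = d*(2*d) = 2*d²)
(b(-5, 9) + (-1 - 3)²)² = (2*(-5)² + (-1 - 3)²)² = (2*25 + (-4)²)² = (50 + 16)² = 66² = 4356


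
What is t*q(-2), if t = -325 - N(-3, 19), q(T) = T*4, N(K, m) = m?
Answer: 2752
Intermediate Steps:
q(T) = 4*T
t = -344 (t = -325 - 1*19 = -325 - 19 = -344)
t*q(-2) = -1376*(-2) = -344*(-8) = 2752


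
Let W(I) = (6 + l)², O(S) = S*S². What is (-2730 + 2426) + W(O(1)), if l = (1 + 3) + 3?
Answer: -135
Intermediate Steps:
O(S) = S³
l = 7 (l = 4 + 3 = 7)
W(I) = 169 (W(I) = (6 + 7)² = 13² = 169)
(-2730 + 2426) + W(O(1)) = (-2730 + 2426) + 169 = -304 + 169 = -135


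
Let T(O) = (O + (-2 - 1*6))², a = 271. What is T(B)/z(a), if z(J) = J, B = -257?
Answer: 70225/271 ≈ 259.13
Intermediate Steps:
T(O) = (-8 + O)² (T(O) = (O + (-2 - 6))² = (O - 8)² = (-8 + O)²)
T(B)/z(a) = (-8 - 257)²/271 = (-265)²*(1/271) = 70225*(1/271) = 70225/271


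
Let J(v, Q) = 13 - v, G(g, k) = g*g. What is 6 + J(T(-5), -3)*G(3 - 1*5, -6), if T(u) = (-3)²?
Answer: 22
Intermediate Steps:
T(u) = 9
G(g, k) = g²
6 + J(T(-5), -3)*G(3 - 1*5, -6) = 6 + (13 - 1*9)*(3 - 1*5)² = 6 + (13 - 9)*(3 - 5)² = 6 + 4*(-2)² = 6 + 4*4 = 6 + 16 = 22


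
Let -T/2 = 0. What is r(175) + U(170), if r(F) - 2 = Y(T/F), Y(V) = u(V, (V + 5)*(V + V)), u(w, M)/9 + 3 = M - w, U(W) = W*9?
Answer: 1505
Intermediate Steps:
T = 0 (T = -2*0 = 0)
U(W) = 9*W
u(w, M) = -27 - 9*w + 9*M (u(w, M) = -27 + 9*(M - w) = -27 + (-9*w + 9*M) = -27 - 9*w + 9*M)
Y(V) = -27 - 9*V + 18*V*(5 + V) (Y(V) = -27 - 9*V + 9*((V + 5)*(V + V)) = -27 - 9*V + 9*((5 + V)*(2*V)) = -27 - 9*V + 9*(2*V*(5 + V)) = -27 - 9*V + 18*V*(5 + V))
r(F) = -25 (r(F) = 2 + (-27 + 18*(0/F)**2 + 81*(0/F)) = 2 + (-27 + 18*0**2 + 81*0) = 2 + (-27 + 18*0 + 0) = 2 + (-27 + 0 + 0) = 2 - 27 = -25)
r(175) + U(170) = -25 + 9*170 = -25 + 1530 = 1505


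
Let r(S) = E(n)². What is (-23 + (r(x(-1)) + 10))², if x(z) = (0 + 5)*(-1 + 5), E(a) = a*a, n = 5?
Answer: 374544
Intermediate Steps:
E(a) = a²
x(z) = 20 (x(z) = 5*4 = 20)
r(S) = 625 (r(S) = (5²)² = 25² = 625)
(-23 + (r(x(-1)) + 10))² = (-23 + (625 + 10))² = (-23 + 635)² = 612² = 374544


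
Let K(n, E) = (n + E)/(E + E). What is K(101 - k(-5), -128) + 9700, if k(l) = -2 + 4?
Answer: 2483229/256 ≈ 9700.1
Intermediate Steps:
k(l) = 2
K(n, E) = (E + n)/(2*E) (K(n, E) = (E + n)/((2*E)) = (E + n)*(1/(2*E)) = (E + n)/(2*E))
K(101 - k(-5), -128) + 9700 = (½)*(-128 + (101 - 1*2))/(-128) + 9700 = (½)*(-1/128)*(-128 + (101 - 2)) + 9700 = (½)*(-1/128)*(-128 + 99) + 9700 = (½)*(-1/128)*(-29) + 9700 = 29/256 + 9700 = 2483229/256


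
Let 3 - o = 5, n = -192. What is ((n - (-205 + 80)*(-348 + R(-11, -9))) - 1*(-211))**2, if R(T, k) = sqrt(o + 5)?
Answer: 1890644236 - 10870250*sqrt(3) ≈ 1.8718e+9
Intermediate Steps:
o = -2 (o = 3 - 1*5 = 3 - 5 = -2)
R(T, k) = sqrt(3) (R(T, k) = sqrt(-2 + 5) = sqrt(3))
((n - (-205 + 80)*(-348 + R(-11, -9))) - 1*(-211))**2 = ((-192 - (-205 + 80)*(-348 + sqrt(3))) - 1*(-211))**2 = ((-192 - (-125)*(-348 + sqrt(3))) + 211)**2 = ((-192 - (43500 - 125*sqrt(3))) + 211)**2 = ((-192 + (-43500 + 125*sqrt(3))) + 211)**2 = ((-43692 + 125*sqrt(3)) + 211)**2 = (-43481 + 125*sqrt(3))**2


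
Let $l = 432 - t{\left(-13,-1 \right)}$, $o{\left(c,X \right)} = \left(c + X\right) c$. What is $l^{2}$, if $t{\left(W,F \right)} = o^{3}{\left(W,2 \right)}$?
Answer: $8548460250625$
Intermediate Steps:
$o{\left(c,X \right)} = c \left(X + c\right)$ ($o{\left(c,X \right)} = \left(X + c\right) c = c \left(X + c\right)$)
$t{\left(W,F \right)} = W^{3} \left(2 + W\right)^{3}$ ($t{\left(W,F \right)} = \left(W \left(2 + W\right)\right)^{3} = W^{3} \left(2 + W\right)^{3}$)
$l = -2923775$ ($l = 432 - \left(-13\right)^{3} \left(2 - 13\right)^{3} = 432 - - 2197 \left(-11\right)^{3} = 432 - \left(-2197\right) \left(-1331\right) = 432 - 2924207 = -2923775$)
$l^{2} = \left(-2923775\right)^{2} = 8548460250625$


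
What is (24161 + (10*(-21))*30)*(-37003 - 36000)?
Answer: -1303906583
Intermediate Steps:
(24161 + (10*(-21))*30)*(-37003 - 36000) = (24161 - 210*30)*(-73003) = (24161 - 6300)*(-73003) = 17861*(-73003) = -1303906583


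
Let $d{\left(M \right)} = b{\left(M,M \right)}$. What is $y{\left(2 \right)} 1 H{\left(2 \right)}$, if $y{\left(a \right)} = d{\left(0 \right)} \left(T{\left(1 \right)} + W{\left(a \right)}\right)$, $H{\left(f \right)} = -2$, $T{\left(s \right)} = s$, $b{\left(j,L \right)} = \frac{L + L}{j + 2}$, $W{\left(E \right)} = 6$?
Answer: $0$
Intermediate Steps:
$b{\left(j,L \right)} = \frac{2 L}{2 + j}$
$d{\left(M \right)} = \frac{2 M}{2 + M}$
$y{\left(a \right)} = 0$ ($y{\left(a \right)} = 2 \cdot 0 \frac{1}{2 + 0} \left(1 + 6\right) = 2 \cdot 0 \cdot \frac{1}{2} \cdot 7 = 0 \cdot 7 = 0$)
$y{\left(2 \right)} 1 H{\left(2 \right)} = 0 \cdot 1 \left(-2\right) = 0 \left(-2\right) = 0$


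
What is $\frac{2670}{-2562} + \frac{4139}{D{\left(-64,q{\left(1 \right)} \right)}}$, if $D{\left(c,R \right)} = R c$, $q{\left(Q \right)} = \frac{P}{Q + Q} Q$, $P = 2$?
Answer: $- \frac{1795833}{27328} \approx -65.714$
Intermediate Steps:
$q{\left(Q \right)} = 1$ ($q{\left(Q \right)} = \frac{2}{Q + Q} Q = \frac{2}{2 Q} Q = 2 \frac{1}{2 Q} Q = \frac{Q}{Q} = 1$)
$\frac{2670}{-2562} + \frac{4139}{D{\left(-64,q{\left(1 \right)} \right)}} = \frac{2670}{-2562} + \frac{4139}{1 \left(-64\right)} = 2670 \left(- \frac{1}{2562}\right) + \frac{4139}{-64} = - \frac{445}{427} + 4139 \left(- \frac{1}{64}\right) = - \frac{445}{427} - \frac{4139}{64} = - \frac{1795833}{27328}$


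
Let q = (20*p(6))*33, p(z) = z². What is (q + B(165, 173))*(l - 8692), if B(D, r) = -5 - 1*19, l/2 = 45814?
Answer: 1968568896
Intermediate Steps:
l = 91628 (l = 2*45814 = 91628)
q = 23760 (q = (20*6²)*33 = (20*36)*33 = 720*33 = 23760)
B(D, r) = -24 (B(D, r) = -5 - 19 = -24)
(q + B(165, 173))*(l - 8692) = (23760 - 24)*(91628 - 8692) = 23736*82936 = 1968568896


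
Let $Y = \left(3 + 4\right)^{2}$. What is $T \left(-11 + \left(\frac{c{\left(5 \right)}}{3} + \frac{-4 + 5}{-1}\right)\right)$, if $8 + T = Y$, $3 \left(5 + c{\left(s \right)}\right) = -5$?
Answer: $- \frac{5248}{9} \approx -583.11$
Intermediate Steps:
$c{\left(s \right)} = - \frac{20}{3}$ ($c{\left(s \right)} = -5 + \frac{1}{3} \left(-5\right) = -5 - \frac{5}{3} = - \frac{20}{3}$)
$Y = 49$ ($Y = 7^{2} = 49$)
$T = 41$ ($T = -8 + 49 = 41$)
$T \left(-11 + \left(\frac{c{\left(5 \right)}}{3} + \frac{-4 + 5}{-1}\right)\right) = 41 \left(-11 - \left(\frac{20}{9} - \frac{-4 + 5}{-1}\right)\right) = 41 \left(-11 + \left(\left(- \frac{20}{3}\right) \frac{1}{3} + 1 \left(-1\right)\right)\right) = 41 \left(-11 - \frac{29}{9}\right) = 41 \left(- \frac{128}{9}\right) = - \frac{5248}{9}$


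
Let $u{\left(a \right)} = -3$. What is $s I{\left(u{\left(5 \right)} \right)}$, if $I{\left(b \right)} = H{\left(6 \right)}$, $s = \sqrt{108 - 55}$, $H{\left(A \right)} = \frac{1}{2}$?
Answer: $\frac{\sqrt{53}}{2} \approx 3.6401$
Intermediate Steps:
$H{\left(A \right)} = \frac{1}{2}$
$s = \sqrt{53} \approx 7.2801$
$I{\left(b \right)} = \frac{1}{2}$
$s I{\left(u{\left(5 \right)} \right)} = \sqrt{53} \cdot \frac{1}{2} = \frac{\sqrt{53}}{2}$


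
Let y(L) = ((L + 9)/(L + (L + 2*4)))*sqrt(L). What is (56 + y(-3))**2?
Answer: 3109 + 336*I*sqrt(3) ≈ 3109.0 + 581.97*I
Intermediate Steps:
y(L) = sqrt(L)*(9 + L)/(8 + 2*L) (y(L) = ((9 + L)/(L + (L + 8)))*sqrt(L) = ((9 + L)/(L + (8 + L)))*sqrt(L) = ((9 + L)/(8 + 2*L))*sqrt(L) = sqrt(L)*(9 + L)/(8 + 2*L))
(56 + y(-3))**2 = (56 + sqrt(-3)*(9 - 3)/(2*(4 - 3)))**2 = (56 + (1/2)*(I*sqrt(3))*6/1)**2 = (56 + (1/2)*(I*sqrt(3))*1*6)**2 = (56 + 3*I*sqrt(3))**2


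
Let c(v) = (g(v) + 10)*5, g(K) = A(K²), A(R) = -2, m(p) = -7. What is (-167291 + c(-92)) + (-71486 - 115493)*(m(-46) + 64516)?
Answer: -12061995562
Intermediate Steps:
g(K) = -2
c(v) = 40 (c(v) = (-2 + 10)*5 = 8*5 = 40)
(-167291 + c(-92)) + (-71486 - 115493)*(m(-46) + 64516) = (-167291 + 40) + (-71486 - 115493)*(-7 + 64516) = -167251 - 186979*64509 = -167251 - 12061828311 = -12061995562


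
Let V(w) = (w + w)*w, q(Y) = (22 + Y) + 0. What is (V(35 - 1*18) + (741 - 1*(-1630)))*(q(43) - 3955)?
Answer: -11471610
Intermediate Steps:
q(Y) = 22 + Y
V(w) = 2*w**2 (V(w) = (2*w)*w = 2*w**2)
(V(35 - 1*18) + (741 - 1*(-1630)))*(q(43) - 3955) = (2*(35 - 1*18)**2 + (741 - 1*(-1630)))*((22 + 43) - 3955) = (2*(35 - 18)**2 + (741 + 1630))*(65 - 3955) = (2*17**2 + 2371)*(-3890) = (2*289 + 2371)*(-3890) = (578 + 2371)*(-3890) = 2949*(-3890) = -11471610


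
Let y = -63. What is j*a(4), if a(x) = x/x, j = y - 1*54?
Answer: -117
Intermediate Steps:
j = -117 (j = -63 - 1*54 = -63 - 54 = -117)
a(x) = 1
j*a(4) = -117*1 = -117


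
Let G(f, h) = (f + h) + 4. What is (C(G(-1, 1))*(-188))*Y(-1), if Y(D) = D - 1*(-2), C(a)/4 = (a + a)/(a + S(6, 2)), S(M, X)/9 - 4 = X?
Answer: -3008/29 ≈ -103.72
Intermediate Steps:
S(M, X) = 36 + 9*X
G(f, h) = 4 + f + h
C(a) = 8*a/(54 + a) (C(a) = 4*((a + a)/(a + (36 + 9*2))) = 4*((2*a)/(a + (36 + 18))) = 4*((2*a)/(a + 54)) = 4*((2*a)/(54 + a)) = 4*(2*a/(54 + a)) = 8*a/(54 + a))
Y(D) = 2 + D (Y(D) = D + 2 = 2 + D)
(C(G(-1, 1))*(-188))*Y(-1) = ((8*(4 - 1 + 1)/(54 + (4 - 1 + 1)))*(-188))*(2 - 1) = ((8*4/(54 + 4))*(-188))*1 = ((8*4/58)*(-188))*1 = ((8*4*(1/58))*(-188))*1 = ((16/29)*(-188))*1 = -3008/29*1 = -3008/29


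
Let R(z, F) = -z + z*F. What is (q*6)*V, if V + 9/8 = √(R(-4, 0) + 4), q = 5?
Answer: -135/4 + 60*√2 ≈ 51.103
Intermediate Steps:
R(z, F) = -z + F*z
V = -9/8 + 2*√2 (V = -9/8 + √(-4*(-1 + 0) + 4) = -9/8 + √(-4*(-1) + 4) = -9/8 + √(4 + 4) = -9/8 + √8 = -9/8 + 2*√2 ≈ 1.7034)
(q*6)*V = (5*6)*(-9/8 + 2*√2) = 30*(-9/8 + 2*√2) = -135/4 + 60*√2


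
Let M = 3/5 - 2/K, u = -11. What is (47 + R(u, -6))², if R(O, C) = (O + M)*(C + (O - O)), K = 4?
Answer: 315844/25 ≈ 12634.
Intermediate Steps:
M = ⅒ (M = 3/5 - 2/4 = 3*(⅕) - 2*¼ = ⅗ - ½ = ⅒ ≈ 0.10000)
R(O, C) = C*(⅒ + O) (R(O, C) = (O + ⅒)*(C + (O - O)) = (⅒ + O)*(C + 0) = (⅒ + O)*C = C*(⅒ + O))
(47 + R(u, -6))² = (47 - 6*(⅒ - 11))² = (47 - 6*(-109/10))² = (47 + 327/5)² = (562/5)² = 315844/25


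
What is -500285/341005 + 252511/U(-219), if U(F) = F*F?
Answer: 12422668934/3270988161 ≈ 3.7978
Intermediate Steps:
U(F) = F**2
-500285/341005 + 252511/U(-219) = -500285/341005 + 252511/((-219)**2) = -500285*1/341005 + 252511/47961 = -100057/68201 + 252511*(1/47961) = -100057/68201 + 252511/47961 = 12422668934/3270988161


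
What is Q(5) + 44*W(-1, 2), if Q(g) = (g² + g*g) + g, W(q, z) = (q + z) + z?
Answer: 187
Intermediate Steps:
W(q, z) = q + 2*z
Q(g) = g + 2*g² (Q(g) = (g² + g²) + g = 2*g² + g = g + 2*g²)
Q(5) + 44*W(-1, 2) = 5*(1 + 2*5) + 44*(-1 + 2*2) = 5*(1 + 10) + 44*(-1 + 4) = 5*11 + 44*3 = 55 + 132 = 187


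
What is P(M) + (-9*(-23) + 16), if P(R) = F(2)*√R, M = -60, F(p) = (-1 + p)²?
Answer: 223 + 2*I*√15 ≈ 223.0 + 7.746*I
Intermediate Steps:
P(R) = √R (P(R) = (-1 + 2)²*√R = 1²*√R = 1*√R = √R)
P(M) + (-9*(-23) + 16) = √(-60) + (-9*(-23) + 16) = 2*I*√15 + (207 + 16) = 2*I*√15 + 223 = 223 + 2*I*√15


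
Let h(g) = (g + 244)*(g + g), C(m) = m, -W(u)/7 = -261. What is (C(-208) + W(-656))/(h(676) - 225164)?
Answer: 1619/1018676 ≈ 0.0015893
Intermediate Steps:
W(u) = 1827 (W(u) = -7*(-261) = 1827)
h(g) = 2*g*(244 + g) (h(g) = (244 + g)*(2*g) = 2*g*(244 + g))
(C(-208) + W(-656))/(h(676) - 225164) = (-208 + 1827)/(2*676*(244 + 676) - 225164) = 1619/(2*676*920 - 225164) = 1619/(1243840 - 225164) = 1619/1018676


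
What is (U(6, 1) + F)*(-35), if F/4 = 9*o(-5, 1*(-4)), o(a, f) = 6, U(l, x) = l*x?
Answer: -7770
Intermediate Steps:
F = 216 (F = 4*(9*6) = 4*54 = 216)
(U(6, 1) + F)*(-35) = (6*1 + 216)*(-35) = (6 + 216)*(-35) = 222*(-35) = -7770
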